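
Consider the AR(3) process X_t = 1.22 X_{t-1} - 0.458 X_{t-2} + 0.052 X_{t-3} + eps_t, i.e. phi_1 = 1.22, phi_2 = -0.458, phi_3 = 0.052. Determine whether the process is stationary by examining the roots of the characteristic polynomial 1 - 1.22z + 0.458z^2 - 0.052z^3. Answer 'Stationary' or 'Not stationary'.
\text{Stationary}

The AR(p) characteristic polynomial is P(z) = 1 - 1.22z + 0.458z^2 - 0.052z^3.
Stationarity requires all roots to lie outside the unit circle, i.e. |z| > 1 for every root.
Degree 3: look for a simple real root z0 first, then factor out (1 - z/z0) and solve the remaining quadratic.
Testing z0 = 2.5: P(2.5) = 1 + (-1.22)(2.5) + (0.458)(2.5)^2 + (-0.052)(2.5)^3
  = 1 + (-3.05) + (2.8625) + (-0.8125) = 0.  So z_0 = 2.5 is a root, |z_0| = 2.5.
Divide out the factor (1 - 0.4 z) = (1 - z/z0) (since 1/z0 = 0.4):
  P(z) = (1 - 0.4 z)(1 + (-0.82) z + (0.13) z^2)
  [check: z-coef -0.82 - (0.4) = -1.22; z^2-coef 0.13 - (0.4)(-0.82) = 0.458; z^3-coef -(0.4)(0.13) = -0.052.]
Remaining roots from the quadratic factor 1 + (-0.82) z + (0.13) z^2:
  Set 1 + (-0.82) z + (0.13) z^2 = 0, i.e. a z^2 + b z + c = 0 with a = 0.13, b = -0.82, c = 1.
  Discriminant D = b^2 - 4ac = (-0.82)^2 - 4*(0.13)*1 = 0.6724 - (0.52) = 0.1524.
  D >= 0, so the roots are real: z = (-b +/- sqrt(D)) / (2a) = (0.82 +/- 0.390384) / (0.26).
    z_1 = (0.82 + 0.390384) / (0.26) = 4.6553,   |z_1| = 4.6553.
    z_2 = (0.82 - 0.390384) / (0.26) = 1.6524,   |z_2| = 1.6524.
Moduli of all roots: 2.5000, 4.6553, 1.6524.
All moduli strictly greater than 1? Yes.
Verdict: Stationary.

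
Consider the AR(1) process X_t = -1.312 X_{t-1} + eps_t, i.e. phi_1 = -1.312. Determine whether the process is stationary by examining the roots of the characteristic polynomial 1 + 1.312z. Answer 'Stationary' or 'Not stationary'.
\text{Not stationary}

The AR(p) characteristic polynomial is P(z) = 1 + 1.312z.
Stationarity requires all roots to lie outside the unit circle, i.e. |z| > 1 for every root.
This is linear in z: 1 + (1.312) z = 0  =>  z = -1/(1.312) = -0.762195,  |z| = 0.762195.
Moduli of all roots: 0.7622.
All moduli strictly greater than 1? No.
Verdict: Not stationary.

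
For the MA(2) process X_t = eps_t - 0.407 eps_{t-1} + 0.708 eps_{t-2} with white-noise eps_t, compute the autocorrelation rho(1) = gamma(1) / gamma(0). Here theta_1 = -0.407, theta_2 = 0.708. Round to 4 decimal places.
\rho(1) = -0.4170

For an MA(q) process with theta_0 = 1, the autocovariance is
  gamma(k) = sigma^2 * sum_{i=0..q-k} theta_i * theta_{i+k},
and rho(k) = gamma(k) / gamma(0). Sigma^2 cancels.
  numerator   = (1)*(-0.407) + (-0.407)*(0.708) = -0.695156.
  denominator = (1)^2 + (-0.407)^2 + (0.708)^2 = 1.666913.
  rho(1) = -0.695156 / 1.666913 = -0.4170.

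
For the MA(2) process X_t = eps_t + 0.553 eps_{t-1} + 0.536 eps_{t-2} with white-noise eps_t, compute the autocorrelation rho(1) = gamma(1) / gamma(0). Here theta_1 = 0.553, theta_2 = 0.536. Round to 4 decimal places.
\rho(1) = 0.5332

For an MA(q) process with theta_0 = 1, the autocovariance is
  gamma(k) = sigma^2 * sum_{i=0..q-k} theta_i * theta_{i+k},
and rho(k) = gamma(k) / gamma(0). Sigma^2 cancels.
  numerator   = (1)*(0.553) + (0.553)*(0.536) = 0.849408.
  denominator = (1)^2 + (0.553)^2 + (0.536)^2 = 1.593105.
  rho(1) = 0.849408 / 1.593105 = 0.5332.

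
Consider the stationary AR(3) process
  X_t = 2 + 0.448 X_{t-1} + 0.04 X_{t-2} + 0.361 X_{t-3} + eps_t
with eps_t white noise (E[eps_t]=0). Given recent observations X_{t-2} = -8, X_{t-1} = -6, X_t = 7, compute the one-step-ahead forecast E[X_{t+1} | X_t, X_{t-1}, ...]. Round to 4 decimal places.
E[X_{t+1} \mid \mathcal F_t] = 2.0080

For an AR(p) model X_t = c + sum_i phi_i X_{t-i} + eps_t, the
one-step-ahead conditional mean is
  E[X_{t+1} | X_t, ...] = c + sum_i phi_i X_{t+1-i}.
Substitute known values:
  E[X_{t+1} | ...] = 2 + (0.448) * (7) + (0.04) * (-6) + (0.361) * (-8)
                   = 2.0080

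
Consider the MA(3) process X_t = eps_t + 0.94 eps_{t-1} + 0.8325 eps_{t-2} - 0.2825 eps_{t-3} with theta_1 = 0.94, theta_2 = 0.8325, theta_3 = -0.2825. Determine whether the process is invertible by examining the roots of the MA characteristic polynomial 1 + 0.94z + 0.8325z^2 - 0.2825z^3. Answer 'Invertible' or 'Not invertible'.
\text{Not invertible}

The MA(q) characteristic polynomial is P(z) = 1 + 0.94z + 0.8325z^2 - 0.2825z^3.
Invertibility requires all roots to lie outside the unit circle, i.e. |z| > 1 for every root.
Degree 3: look for a simple real root z0 first, then factor out (1 - z/z0) and solve the remaining quadratic.
Testing z0 = 4: P(4) = 1 + (0.94)(4) + (0.8325)(4)^2 + (-0.2825)(4)^3
  = 1 + (3.76) + (13.32) + (-18.08) = 0.  So z_0 = 4 is a root, |z_0| = 4.
Divide out the factor (1 - 0.25 z) = (1 - z/z0) (since 1/z0 = 0.25):
  P(z) = (1 - 0.25 z)(1 + (1.19) z + (1.13) z^2)
  [check: z-coef 1.19 - (0.25) = 0.94; z^2-coef 1.13 - (0.25)(1.19) = 0.8325; z^3-coef -(0.25)(1.13) = -0.2825.]
Remaining roots from the quadratic factor 1 + (1.19) z + (1.13) z^2:
  Set 1 + (1.19) z + (1.13) z^2 = 0, i.e. a z^2 + b z + c = 0 with a = 1.13, b = 1.19, c = 1.
  Discriminant D = b^2 - 4ac = (1.19)^2 - 4*(1.13)*1 = 1.4161 - (4.52) = -3.1039.
  D < 0, so the roots are the complex-conjugate pair z = (-b +/- i sqrt(-D)) / (2a) = -0.5265 +/- 0.7796i.
  For a conjugate pair |z|^2 = z * conj(z) = (product of roots) = c/a = 1/(1.13) = 0.884956, so |z| = sqrt(0.884956) = 0.9407 for both roots.
Moduli of all roots: 4.0000, 0.9407, 0.9407.
All moduli strictly greater than 1? No.
Verdict: Not invertible.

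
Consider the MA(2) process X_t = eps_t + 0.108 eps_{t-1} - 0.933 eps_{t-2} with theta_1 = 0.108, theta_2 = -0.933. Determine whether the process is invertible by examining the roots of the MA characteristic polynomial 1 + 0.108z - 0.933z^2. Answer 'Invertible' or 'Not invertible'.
\text{Not invertible}

The MA(q) characteristic polynomial is P(z) = 1 + 0.108z - 0.933z^2.
Invertibility requires all roots to lie outside the unit circle, i.e. |z| > 1 for every root.
Set 1 + (0.108) z + (-0.933) z^2 = 0, i.e. a z^2 + b z + c = 0 with a = -0.933, b = 0.108, c = 1.
Discriminant D = b^2 - 4ac = (0.108)^2 - 4*(-0.933)*1 = 0.011664 - (-3.732) = 3.743664.
D >= 0, so the roots are real: z = (-b +/- sqrt(D)) / (2a) = (-0.108 +/- 1.934855) / (-1.866).
  z_1 = (-0.108 + 1.934855) / (-1.866) = -0.979,   |z_1| = 0.979.
  z_2 = (-0.108 - 1.934855) / (-1.866) = 1.0948,   |z_2| = 1.0948.
Moduli of all roots: 0.9790, 1.0948.
All moduli strictly greater than 1? No.
Verdict: Not invertible.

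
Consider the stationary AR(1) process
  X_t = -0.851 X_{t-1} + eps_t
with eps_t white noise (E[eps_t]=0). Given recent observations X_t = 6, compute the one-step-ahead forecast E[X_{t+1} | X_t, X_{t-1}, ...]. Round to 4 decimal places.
E[X_{t+1} \mid \mathcal F_t] = -5.1060

For an AR(p) model X_t = c + sum_i phi_i X_{t-i} + eps_t, the
one-step-ahead conditional mean is
  E[X_{t+1} | X_t, ...] = c + sum_i phi_i X_{t+1-i}.
Substitute known values:
  E[X_{t+1} | ...] = (-0.851) * (6)
                   = -5.1060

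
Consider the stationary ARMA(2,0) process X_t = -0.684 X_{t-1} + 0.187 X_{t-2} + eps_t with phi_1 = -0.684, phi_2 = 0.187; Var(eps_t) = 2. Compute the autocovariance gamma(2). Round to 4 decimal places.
\gamma(2) = 5.4085

Multiply the model equation by X_{t-k} and take expectations. With theta_0 = psi_0 = 1 and psi_j the MA(infinity) weights, this gives
  gamma(k) - sum_i phi_i gamma(k-i) = c_k,
  c_k = sigma^2 * sum_{j=k..q} theta_j psi_{j-k}   (c_k = 0 for k > q),
using gamma(-m) = gamma(m).
Pure AR (q = 0): c_0 = sigma^2 = 2, c_k = 0 for k >= 1.
Equations for k = 0, 1, 2 (AR order 2, c_2 = 0):
  (E0) gamma(0) = phi_1 gamma(1) + phi_2 gamma(2) + c_0
  (E1) gamma(1) = phi_1 gamma(0) + phi_2 gamma(1) + c_1
  (E2) gamma(2) = phi_1 gamma(1) + phi_2 gamma(0)
From (E1): gamma(1) = A gamma(0) + B with
  A = phi_1 / (1 - phi_2) = -0.684 / 0.813 = -0.841328,   B = c_1 / (1 - phi_2) = 0 / 0.813 = 0.
Insert (E2) into (E0): gamma(0) (1 - phi_2^2) = phi_1 (1 + phi_2) gamma(1) + c_0.
  phi_1 (1 + phi_2) = (-0.684)(1.187) = -0.811908,   1 - phi_2^2 = 0.965031.
Replace gamma(1) by A gamma(0) + B and collect gamma(0):
  gamma(0) [0.965031 - (-0.811908)(-0.841328)] = c_0 = 2
  gamma(0) * 0.28195 = 2
  gamma(0) = 2 / 0.28195 = 7.093463.
  gamma(1) = A gamma(0) = (-0.841328)(7.093463) = -5.967932.
  gamma(2) = phi_1 gamma(1) + phi_2 gamma(0) = (-0.684)(-5.967932) + (0.187)(7.093463) = 5.408543.
Therefore gamma(2) = 5.4085 (to 4 decimal places).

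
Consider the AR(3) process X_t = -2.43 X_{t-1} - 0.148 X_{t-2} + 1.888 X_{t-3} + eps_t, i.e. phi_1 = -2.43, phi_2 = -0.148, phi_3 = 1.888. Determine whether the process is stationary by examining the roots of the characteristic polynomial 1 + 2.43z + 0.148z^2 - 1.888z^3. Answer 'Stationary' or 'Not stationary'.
\text{Not stationary}

The AR(p) characteristic polynomial is P(z) = 1 + 2.43z + 0.148z^2 - 1.888z^3.
Stationarity requires all roots to lie outside the unit circle, i.e. |z| > 1 for every root.
Degree 3: look for a simple real root z0 first, then factor out (1 - z/z0) and solve the remaining quadratic.
Testing z0 = -0.625: P(-0.625) = 1 + (2.43)(-0.625) + (0.148)(-0.625)^2 + (-1.888)(-0.625)^3
  = 1 + (-1.51875) + (0.057812) + (0.460938) = 0.  So z_0 = -0.625 is a root, |z_0| = 0.625.
Divide out the factor (1 + 1.6 z) = (1 - z/z0) (since 1/z0 = -1.6):
  P(z) = (1 + 1.6 z)(1 + (0.83) z + (-1.18) z^2)
  [check: z-coef 0.83 - (-1.6) = 2.43; z^2-coef -1.18 - (-1.6)(0.83) = 0.148; z^3-coef -(-1.6)(-1.18) = -1.888.]
Remaining roots from the quadratic factor 1 + (0.83) z + (-1.18) z^2:
  Set 1 + (0.83) z + (-1.18) z^2 = 0, i.e. a z^2 + b z + c = 0 with a = -1.18, b = 0.83, c = 1.
  Discriminant D = b^2 - 4ac = (0.83)^2 - 4*(-1.18)*1 = 0.6889 - (-4.72) = 5.4089.
  D >= 0, so the roots are real: z = (-b +/- sqrt(D)) / (2a) = (-0.83 +/- 2.325704) / (-2.36).
    z_1 = (-0.83 + 2.325704) / (-2.36) = -0.6338,   |z_1| = 0.6338.
    z_2 = (-0.83 - 2.325704) / (-2.36) = 1.3372,   |z_2| = 1.3372.
Moduli of all roots: 0.6250, 0.6338, 1.3372.
All moduli strictly greater than 1? No.
Verdict: Not stationary.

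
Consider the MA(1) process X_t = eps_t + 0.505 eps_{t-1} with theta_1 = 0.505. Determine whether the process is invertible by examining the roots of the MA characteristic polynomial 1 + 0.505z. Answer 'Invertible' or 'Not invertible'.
\text{Invertible}

The MA(q) characteristic polynomial is P(z) = 1 + 0.505z.
Invertibility requires all roots to lie outside the unit circle, i.e. |z| > 1 for every root.
This is linear in z: 1 + (0.505) z = 0  =>  z = -1/(0.505) = -1.980198,  |z| = 1.980198.
Moduli of all roots: 1.9802.
All moduli strictly greater than 1? Yes.
Verdict: Invertible.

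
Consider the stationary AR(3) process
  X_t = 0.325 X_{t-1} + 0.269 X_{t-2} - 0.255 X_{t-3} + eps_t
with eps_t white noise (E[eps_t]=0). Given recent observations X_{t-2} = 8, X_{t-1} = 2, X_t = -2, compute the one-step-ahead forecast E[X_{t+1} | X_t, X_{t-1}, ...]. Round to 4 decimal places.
E[X_{t+1} \mid \mathcal F_t] = -2.1520

For an AR(p) model X_t = c + sum_i phi_i X_{t-i} + eps_t, the
one-step-ahead conditional mean is
  E[X_{t+1} | X_t, ...] = c + sum_i phi_i X_{t+1-i}.
Substitute known values:
  E[X_{t+1} | ...] = (0.325) * (-2) + (0.269) * (2) + (-0.255) * (8)
                   = -2.1520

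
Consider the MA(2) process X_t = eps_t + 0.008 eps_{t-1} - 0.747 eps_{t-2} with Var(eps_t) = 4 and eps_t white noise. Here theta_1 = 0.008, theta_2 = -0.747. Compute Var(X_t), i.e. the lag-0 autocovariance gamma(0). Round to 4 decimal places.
\gamma(0) = 6.2323

For an MA(q) process X_t = eps_t + sum_i theta_i eps_{t-i} with
Var(eps_t) = sigma^2, the variance is
  gamma(0) = sigma^2 * (1 + sum_i theta_i^2).
  sum_i theta_i^2 = (0.008)^2 + (-0.747)^2 = 0.000064 + 0.558009 = 0.558073.
  gamma(0) = 4 * (1 + 0.558073) = 4 * 1.558073 = 6.232292, which rounds to 6.2323.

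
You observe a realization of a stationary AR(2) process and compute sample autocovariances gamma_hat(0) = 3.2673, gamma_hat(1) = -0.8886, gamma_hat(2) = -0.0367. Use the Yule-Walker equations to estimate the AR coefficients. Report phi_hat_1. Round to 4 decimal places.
\hat\phi_{1} = -0.2970

The Yule-Walker equations for an AR(p) process read, in matrix form,
  Gamma_p phi = r_p,   with   (Gamma_p)_{ij} = gamma(|i - j|),
                       (r_p)_i = gamma(i),   i,j = 1..p.
Substitute the sample gammas (Toeplitz matrix and right-hand side of size 2):
  Gamma_p = [[3.2673, -0.8886], [-0.8886, 3.2673]]
  r_p     = [-0.8886, -0.0367]
Written out:
  3.2673 phi_1 - 0.8886 phi_2 = -0.8886
  -0.8886 phi_1 + 3.2673 phi_2 = -0.0367
Solve by Cramer's rule:
  det = gamma(0)^2 - gamma(1)^2 = (3.2673)^2 - (-0.8886)^2 = 10.67524929 - 0.78960996 = 9.88563933
  phi_hat_1 = [gamma(1) gamma(0) - gamma(1) gamma(2)] / det = [(-0.8886)(3.2673) - (-0.8886)(-0.0367)] / 9.88563933 = -2.9359344 / 9.88563933 = -0.297
  phi_hat_2 = [gamma(0) gamma(2) - gamma(1)^2] / det = [(3.2673)(-0.0367) - (-0.8886)^2] / 9.88563933 = -0.90951987 / 9.88563933 = -0.092
So phi_hat = [-0.2970, -0.0920].
Therefore phi_hat_1 = -0.2970.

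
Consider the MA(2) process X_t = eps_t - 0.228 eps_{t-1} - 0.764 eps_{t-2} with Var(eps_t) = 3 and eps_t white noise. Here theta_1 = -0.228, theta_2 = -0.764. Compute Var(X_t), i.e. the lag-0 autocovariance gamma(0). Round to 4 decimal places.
\gamma(0) = 4.9070

For an MA(q) process X_t = eps_t + sum_i theta_i eps_{t-i} with
Var(eps_t) = sigma^2, the variance is
  gamma(0) = sigma^2 * (1 + sum_i theta_i^2).
  sum_i theta_i^2 = (-0.228)^2 + (-0.764)^2 = 0.051984 + 0.583696 = 0.63568.
  gamma(0) = 3 * (1 + 0.63568) = 3 * 1.63568 = 4.90704, which rounds to 4.9070.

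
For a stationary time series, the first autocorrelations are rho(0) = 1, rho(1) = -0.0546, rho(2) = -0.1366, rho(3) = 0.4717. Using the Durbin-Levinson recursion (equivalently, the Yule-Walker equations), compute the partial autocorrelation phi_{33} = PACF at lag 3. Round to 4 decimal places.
\phi_{33} = 0.4661

The PACF at lag k is phi_{kk}, the last component of the solution
to the Yule-Walker system G_k phi = r_k where
  (G_k)_{ij} = rho(|i - j|), (r_k)_i = rho(i), i,j = 1..k.
Equivalently, Durbin-Levinson gives phi_{kk} iteratively:
  phi_{11} = rho(1)
  phi_{kk} = [rho(k) - sum_{j=1..k-1} phi_{k-1,j} rho(k-j)]
            / [1 - sum_{j=1..k-1} phi_{k-1,j} rho(j)],
  phi_{k,j} = phi_{k-1,j} - phi_{kk} phi_{k-1,k-j},  j = 1..k-1.
Step k = 1:
  phi_11 = rho(1) = -0.0546.
Step k = 2:
  phi_22 = [rho(2) - phi_11 rho(1)] / [1 - phi_11 rho(1)] = [-0.1366 - (-0.0546)(-0.0546)] / [1 - (-0.0546)(-0.0546)]
         = -0.13958116 / 0.99701884 = -0.139999.
  Update: phi_21 = phi_11 - phi_22 phi_11 = -0.0546 - (-0.139999)(-0.0546) = -0.062244.
Step k = 3:
  phi_33 = [rho(3) - phi_21 rho(2) - phi_22 rho(1)] / [1 - phi_21 rho(1) - phi_22 rho(2)]
    numerator   = 0.4717 - (-0.062244)(-0.1366) - (-0.139999)(-0.0546) = 0.45555356
    denominator = 1 - (-0.062244)(-0.0546) - (-0.139999)(-0.1366) = 0.97747768
  phi_33 = 0.45555356 / 0.97747768 = 0.4661.
Therefore phi_{33} = 0.4661.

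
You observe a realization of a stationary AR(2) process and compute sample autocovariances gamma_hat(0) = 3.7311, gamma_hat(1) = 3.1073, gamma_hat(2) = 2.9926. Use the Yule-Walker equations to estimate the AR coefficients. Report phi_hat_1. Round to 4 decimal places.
\hat\phi_{1} = 0.5379

The Yule-Walker equations for an AR(p) process read, in matrix form,
  Gamma_p phi = r_p,   with   (Gamma_p)_{ij} = gamma(|i - j|),
                       (r_p)_i = gamma(i),   i,j = 1..p.
Substitute the sample gammas (Toeplitz matrix and right-hand side of size 2):
  Gamma_p = [[3.7311, 3.1073], [3.1073, 3.7311]]
  r_p     = [3.1073, 2.9926]
Written out:
  3.7311 phi_1 + 3.1073 phi_2 = 3.1073
  3.1073 phi_1 + 3.7311 phi_2 = 2.9926
Solve by Cramer's rule:
  det = gamma(0)^2 - gamma(1)^2 = (3.7311)^2 - (3.1073)^2 = 13.92110721 - 9.65531329 = 4.26579392
  phi_hat_1 = [gamma(1) gamma(0) - gamma(1) gamma(2)] / det = [(3.1073)(3.7311) - (3.1073)(2.9926)] / 4.26579392 = 2.29474105 / 4.26579392 = 0.5379
  phi_hat_2 = [gamma(0) gamma(2) - gamma(1)^2] / det = [(3.7311)(2.9926) - (3.1073)^2] / 4.26579392 = 1.51037657 / 4.26579392 = 0.3541
So phi_hat = [0.5379, 0.3541].
Therefore phi_hat_1 = 0.5379.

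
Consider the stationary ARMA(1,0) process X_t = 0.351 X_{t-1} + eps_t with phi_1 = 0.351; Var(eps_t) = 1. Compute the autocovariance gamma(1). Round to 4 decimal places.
\gamma(1) = 0.4003

Multiply the model equation by X_{t-k} and take expectations. With theta_0 = psi_0 = 1 and psi_j the MA(infinity) weights, this gives
  gamma(k) - sum_i phi_i gamma(k-i) = c_k,
  c_k = sigma^2 * sum_{j=k..q} theta_j psi_{j-k}   (c_k = 0 for k > q),
using gamma(-m) = gamma(m).
Pure AR (q = 0): c_0 = sigma^2 = 1, c_k = 0 for k >= 1.
Equations for k = 0 and k = 1 (AR order 1):
  gamma(0) = phi_1 gamma(1) + c_0
  gamma(1) = phi_1 gamma(0) + c_1
Substituting the second into the first: gamma(0) (1 - phi_1^2) = c_0 + phi_1 c_1, so
  gamma(0) = c_0 / (1 - phi_1^2) = 1 / (1 - (0.351)^2) = 1 / 0.876799 = 1.140512.
  gamma(1) = phi_1 gamma(0) = (0.351)(1.140512) = 0.40032.
Therefore gamma(1) = 0.4003 (to 4 decimal places).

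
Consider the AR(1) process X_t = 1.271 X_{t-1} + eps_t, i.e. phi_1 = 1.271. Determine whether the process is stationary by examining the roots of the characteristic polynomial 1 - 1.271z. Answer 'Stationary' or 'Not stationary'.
\text{Not stationary}

The AR(p) characteristic polynomial is P(z) = 1 - 1.271z.
Stationarity requires all roots to lie outside the unit circle, i.e. |z| > 1 for every root.
This is linear in z: 1 + (-1.271) z = 0  =>  z = -1/(-1.271) = 0.786782,  |z| = 0.786782.
Moduli of all roots: 0.7868.
All moduli strictly greater than 1? No.
Verdict: Not stationary.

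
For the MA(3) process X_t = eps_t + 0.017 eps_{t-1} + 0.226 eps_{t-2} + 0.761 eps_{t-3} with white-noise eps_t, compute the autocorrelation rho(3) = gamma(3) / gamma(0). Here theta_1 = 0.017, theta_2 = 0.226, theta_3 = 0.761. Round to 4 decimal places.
\rho(3) = 0.4667

For an MA(q) process with theta_0 = 1, the autocovariance is
  gamma(k) = sigma^2 * sum_{i=0..q-k} theta_i * theta_{i+k},
and rho(k) = gamma(k) / gamma(0). Sigma^2 cancels.
  numerator   = (1)*(0.761) = 0.761.
  denominator = (1)^2 + (0.017)^2 + (0.226)^2 + (0.761)^2 = 1.630486.
  rho(3) = 0.761 / 1.630486 = 0.4667.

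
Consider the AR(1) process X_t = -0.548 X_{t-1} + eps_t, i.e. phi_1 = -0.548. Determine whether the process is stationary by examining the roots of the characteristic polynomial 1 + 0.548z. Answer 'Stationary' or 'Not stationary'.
\text{Stationary}

The AR(p) characteristic polynomial is P(z) = 1 + 0.548z.
Stationarity requires all roots to lie outside the unit circle, i.e. |z| > 1 for every root.
This is linear in z: 1 + (0.548) z = 0  =>  z = -1/(0.548) = -1.824818,  |z| = 1.824818.
Moduli of all roots: 1.8248.
All moduli strictly greater than 1? Yes.
Verdict: Stationary.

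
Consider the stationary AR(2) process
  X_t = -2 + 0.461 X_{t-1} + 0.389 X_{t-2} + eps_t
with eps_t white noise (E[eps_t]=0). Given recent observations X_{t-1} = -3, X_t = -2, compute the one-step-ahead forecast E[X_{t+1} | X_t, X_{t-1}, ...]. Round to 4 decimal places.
E[X_{t+1} \mid \mathcal F_t] = -4.0890

For an AR(p) model X_t = c + sum_i phi_i X_{t-i} + eps_t, the
one-step-ahead conditional mean is
  E[X_{t+1} | X_t, ...] = c + sum_i phi_i X_{t+1-i}.
Substitute known values:
  E[X_{t+1} | ...] = -2 + (0.461) * (-2) + (0.389) * (-3)
                   = -4.0890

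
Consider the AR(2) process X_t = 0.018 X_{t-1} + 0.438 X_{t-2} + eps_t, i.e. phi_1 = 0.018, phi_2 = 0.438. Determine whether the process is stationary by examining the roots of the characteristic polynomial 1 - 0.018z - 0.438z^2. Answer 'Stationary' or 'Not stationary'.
\text{Stationary}

The AR(p) characteristic polynomial is P(z) = 1 - 0.018z - 0.438z^2.
Stationarity requires all roots to lie outside the unit circle, i.e. |z| > 1 for every root.
Set 1 + (-0.018) z + (-0.438) z^2 = 0, i.e. a z^2 + b z + c = 0 with a = -0.438, b = -0.018, c = 1.
Discriminant D = b^2 - 4ac = (-0.018)^2 - 4*(-0.438)*1 = 0.000324 - (-1.752) = 1.752324.
D >= 0, so the roots are real: z = (-b +/- sqrt(D)) / (2a) = (0.018 +/- 1.323754) / (-0.876).
  z_1 = (0.018 + 1.323754) / (-0.876) = -1.5317,   |z_1| = 1.5317.
  z_2 = (0.018 - 1.323754) / (-0.876) = 1.4906,   |z_2| = 1.4906.
Moduli of all roots: 1.5317, 1.4906.
All moduli strictly greater than 1? Yes.
Verdict: Stationary.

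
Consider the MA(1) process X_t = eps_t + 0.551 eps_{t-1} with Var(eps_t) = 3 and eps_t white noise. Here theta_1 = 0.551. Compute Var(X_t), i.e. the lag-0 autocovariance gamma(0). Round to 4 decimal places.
\gamma(0) = 3.9108

For an MA(q) process X_t = eps_t + sum_i theta_i eps_{t-i} with
Var(eps_t) = sigma^2, the variance is
  gamma(0) = sigma^2 * (1 + sum_i theta_i^2).
  sum_i theta_i^2 = (0.551)^2 = 0.303601.
  gamma(0) = 3 * (1 + 0.303601) = 3 * 1.303601 = 3.910803, which rounds to 3.9108.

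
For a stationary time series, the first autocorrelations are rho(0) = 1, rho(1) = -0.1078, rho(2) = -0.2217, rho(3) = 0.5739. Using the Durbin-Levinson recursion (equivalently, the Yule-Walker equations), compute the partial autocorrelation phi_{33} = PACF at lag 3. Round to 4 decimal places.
\phi_{33} = 0.5560

The PACF at lag k is phi_{kk}, the last component of the solution
to the Yule-Walker system G_k phi = r_k where
  (G_k)_{ij} = rho(|i - j|), (r_k)_i = rho(i), i,j = 1..k.
Equivalently, Durbin-Levinson gives phi_{kk} iteratively:
  phi_{11} = rho(1)
  phi_{kk} = [rho(k) - sum_{j=1..k-1} phi_{k-1,j} rho(k-j)]
            / [1 - sum_{j=1..k-1} phi_{k-1,j} rho(j)],
  phi_{k,j} = phi_{k-1,j} - phi_{kk} phi_{k-1,k-j},  j = 1..k-1.
Step k = 1:
  phi_11 = rho(1) = -0.1078.
Step k = 2:
  phi_22 = [rho(2) - phi_11 rho(1)] / [1 - phi_11 rho(1)] = [-0.2217 - (-0.1078)(-0.1078)] / [1 - (-0.1078)(-0.1078)]
         = -0.23332084 / 0.98837916 = -0.236064.
  Update: phi_21 = phi_11 - phi_22 phi_11 = -0.1078 - (-0.236064)(-0.1078) = -0.133248.
Step k = 3:
  phi_33 = [rho(3) - phi_21 rho(2) - phi_22 rho(1)] / [1 - phi_21 rho(1) - phi_22 rho(2)]
    numerator   = 0.5739 - (-0.133248)(-0.2217) - (-0.236064)(-0.1078) = 0.51891127
    denominator = 1 - (-0.133248)(-0.1078) - (-0.236064)(-0.2217) = 0.93330049
  phi_33 = 0.51891127 / 0.93330049 = 0.556.
Therefore phi_{33} = 0.5560.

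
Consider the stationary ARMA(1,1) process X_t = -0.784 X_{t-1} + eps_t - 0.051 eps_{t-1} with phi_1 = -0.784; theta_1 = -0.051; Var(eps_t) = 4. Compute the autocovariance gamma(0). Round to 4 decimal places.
\gamma(0) = 11.2374

Multiply the model equation by X_{t-k} and take expectations. With theta_0 = psi_0 = 1 and psi_j the MA(infinity) weights, this gives
  gamma(k) - sum_i phi_i gamma(k-i) = c_k,
  c_k = sigma^2 * sum_{j=k..q} theta_j psi_{j-k}   (c_k = 0 for k > q),
using gamma(-m) = gamma(m).
psi-weights needed (psi_j = theta_j + sum_i phi_i psi_{j-i}):
  psi_1 = theta_1 + phi_1 = -0.051 + (-0.784) = -0.835
Right-hand sides:
  c_0 = sigma^2 (1 + theta_1 psi_1) = 4 * (1 + (-0.051)(-0.835)) = 4 * 1.042585 = 4.17034
  c_1 = sigma^2 theta_1 = 4 * (-0.051) = -0.204
  c_2 = 0
Equations for k = 0 and k = 1 (AR order 1):
  gamma(0) = phi_1 gamma(1) + c_0
  gamma(1) = phi_1 gamma(0) + c_1
Substituting the second into the first: gamma(0) (1 - phi_1^2) = c_0 + phi_1 c_1, so
  gamma(0) = (c_0 + phi_1 c_1) / (1 - phi_1^2) = (4.17034 + (-0.784)(-0.204)) / (1 - (-0.784)^2) = 4.330276 / 0.385344 = 11.237429.
Therefore gamma(0) = 11.2374 (to 4 decimal places).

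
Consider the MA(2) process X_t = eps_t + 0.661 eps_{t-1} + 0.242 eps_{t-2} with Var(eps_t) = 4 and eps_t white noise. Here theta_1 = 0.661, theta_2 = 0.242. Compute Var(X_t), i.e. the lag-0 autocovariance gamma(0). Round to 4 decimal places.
\gamma(0) = 5.9819

For an MA(q) process X_t = eps_t + sum_i theta_i eps_{t-i} with
Var(eps_t) = sigma^2, the variance is
  gamma(0) = sigma^2 * (1 + sum_i theta_i^2).
  sum_i theta_i^2 = (0.661)^2 + (0.242)^2 = 0.436921 + 0.058564 = 0.495485.
  gamma(0) = 4 * (1 + 0.495485) = 4 * 1.495485 = 5.98194, which rounds to 5.9819.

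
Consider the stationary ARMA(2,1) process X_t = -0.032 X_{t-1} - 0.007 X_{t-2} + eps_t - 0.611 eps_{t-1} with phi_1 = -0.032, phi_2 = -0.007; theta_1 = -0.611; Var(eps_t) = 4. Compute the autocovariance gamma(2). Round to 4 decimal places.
\gamma(2) = 0.0438

Multiply the model equation by X_{t-k} and take expectations. With theta_0 = psi_0 = 1 and psi_j the MA(infinity) weights, this gives
  gamma(k) - sum_i phi_i gamma(k-i) = c_k,
  c_k = sigma^2 * sum_{j=k..q} theta_j psi_{j-k}   (c_k = 0 for k > q),
using gamma(-m) = gamma(m).
psi-weights needed (psi_j = theta_j + sum_i phi_i psi_{j-i}):
  psi_1 = theta_1 + phi_1 = -0.611 + (-0.032) = -0.643
Right-hand sides:
  c_0 = sigma^2 (1 + theta_1 psi_1) = 4 * (1 + (-0.611)(-0.643)) = 4 * 1.392873 = 5.571492
  c_1 = sigma^2 theta_1 = 4 * (-0.611) = -2.444
  c_2 = 0
Equations for k = 0, 1, 2 (AR order 2, c_2 = 0):
  (E0) gamma(0) = phi_1 gamma(1) + phi_2 gamma(2) + c_0
  (E1) gamma(1) = phi_1 gamma(0) + phi_2 gamma(1) + c_1
  (E2) gamma(2) = phi_1 gamma(1) + phi_2 gamma(0)
From (E1): gamma(1) = A gamma(0) + B with
  A = phi_1 / (1 - phi_2) = -0.032 / 1.007 = -0.031778,   B = c_1 / (1 - phi_2) = -2.444 / 1.007 = -2.427011.
Insert (E2) into (E0): gamma(0) (1 - phi_2^2) = phi_1 (1 + phi_2) gamma(1) + c_0.
  phi_1 (1 + phi_2) = (-0.032)(0.993) = -0.031776,   1 - phi_2^2 = 0.999951.
Replace gamma(1) by A gamma(0) + B and collect gamma(0):
  gamma(0) [0.999951 - (-0.031776)(-0.031778)] = (-0.031776)(-2.427011) + 5.571492
  gamma(0) * 0.998941 = 5.648613
  gamma(0) = 5.648613 / 0.998941 = 5.6546.
  gamma(1) = A gamma(0) + B = (-0.031778)(5.6546) + (-2.427011) = -2.6067.
  gamma(2) = phi_1 gamma(1) + phi_2 gamma(0) = (-0.032)(-2.6067) + (-0.007)(5.6546) = 0.043832.
Therefore gamma(2) = 0.0438 (to 4 decimal places).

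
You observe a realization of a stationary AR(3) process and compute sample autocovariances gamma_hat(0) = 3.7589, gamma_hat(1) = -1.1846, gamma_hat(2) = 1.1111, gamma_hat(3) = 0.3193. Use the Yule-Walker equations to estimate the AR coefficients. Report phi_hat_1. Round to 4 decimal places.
\hat\phi_{1} = -0.3040

The Yule-Walker equations for an AR(p) process read, in matrix form,
  Gamma_p phi = r_p,   with   (Gamma_p)_{ij} = gamma(|i - j|),
                       (r_p)_i = gamma(i),   i,j = 1..p.
Substitute the sample gammas (Toeplitz matrix and right-hand side of size 3):
  Gamma_p = [[3.7589, -1.1846, 1.1111], [-1.1846, 3.7589, -1.1846], [1.1111, -1.1846, 3.7589]]
  r_p     = [-1.1846, 1.1111, 0.3193]
Written out (R1..R3):
  (R1) 3.7589 phi_1 - 1.1846 phi_2 + 1.1111 phi_3 = -1.1846
  (R2) -1.1846 phi_1 + 3.7589 phi_2 - 1.1846 phi_3 = 1.1111
  (R3) 1.1111 phi_1 - 1.1846 phi_2 + 3.7589 phi_3 = 0.3193
Gaussian elimination:
  R2 <- R2 - (-1.1846/3.7589) R1 = R2 - (-0.315145) R1:  3.385579 phi_2 - 0.834442 phi_3 = 0.737779
  R3 <- R3 - (1.1111/3.7589) R1 = R3 - (0.295592) R1:  -0.834442 phi_2 + 3.430468 phi_3 = 0.669458
  R3 <- R3 - (-0.834442/3.385579) R2 = R3 - (-0.24647) R2:  3.224803 phi_3 = 0.851298
Back-substitution:
  phi_hat_3 = 0.851298 / 3.224803 = 0.263984
  phi_hat_2 = (0.737779 - (-0.834442)(0.263984)) / 3.385579 = 0.282982
  phi_hat_1 = (-1.1846 - (-1.1846)(0.282982) - (1.1111)(0.263984)) / 3.7589 = -0.303996
So phi_hat = [-0.3040, 0.2830, 0.2640].
Therefore phi_hat_1 = -0.3040.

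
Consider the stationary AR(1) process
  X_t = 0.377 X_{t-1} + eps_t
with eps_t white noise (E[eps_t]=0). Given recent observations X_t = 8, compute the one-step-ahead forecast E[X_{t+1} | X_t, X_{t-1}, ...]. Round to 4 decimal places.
E[X_{t+1} \mid \mathcal F_t] = 3.0160

For an AR(p) model X_t = c + sum_i phi_i X_{t-i} + eps_t, the
one-step-ahead conditional mean is
  E[X_{t+1} | X_t, ...] = c + sum_i phi_i X_{t+1-i}.
Substitute known values:
  E[X_{t+1} | ...] = (0.377) * (8)
                   = 3.0160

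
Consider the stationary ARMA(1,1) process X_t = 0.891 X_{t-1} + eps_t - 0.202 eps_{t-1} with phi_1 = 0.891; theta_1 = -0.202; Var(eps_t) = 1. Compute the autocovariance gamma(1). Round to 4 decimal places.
\gamma(1) = 2.7411

Multiply the model equation by X_{t-k} and take expectations. With theta_0 = psi_0 = 1 and psi_j the MA(infinity) weights, this gives
  gamma(k) - sum_i phi_i gamma(k-i) = c_k,
  c_k = sigma^2 * sum_{j=k..q} theta_j psi_{j-k}   (c_k = 0 for k > q),
using gamma(-m) = gamma(m).
psi-weights needed (psi_j = theta_j + sum_i phi_i psi_{j-i}):
  psi_1 = theta_1 + phi_1 = -0.202 + (0.891) = 0.689
Right-hand sides:
  c_0 = sigma^2 (1 + theta_1 psi_1) = 1 * (1 + (-0.202)(0.689)) = 1 * 0.860822 = 0.860822
  c_1 = sigma^2 theta_1 = 1 * (-0.202) = -0.202
  c_2 = 0
Equations for k = 0 and k = 1 (AR order 1):
  gamma(0) = phi_1 gamma(1) + c_0
  gamma(1) = phi_1 gamma(0) + c_1
Substituting the second into the first: gamma(0) (1 - phi_1^2) = c_0 + phi_1 c_1, so
  gamma(0) = (c_0 + phi_1 c_1) / (1 - phi_1^2) = (0.860822 + (0.891)(-0.202)) / (1 - (0.891)^2) = 0.68084 / 0.206119 = 3.30314.
  gamma(1) = phi_1 gamma(0) + c_1 = (0.891)(3.30314) + (-0.202) = 2.741098.
Therefore gamma(1) = 2.7411 (to 4 decimal places).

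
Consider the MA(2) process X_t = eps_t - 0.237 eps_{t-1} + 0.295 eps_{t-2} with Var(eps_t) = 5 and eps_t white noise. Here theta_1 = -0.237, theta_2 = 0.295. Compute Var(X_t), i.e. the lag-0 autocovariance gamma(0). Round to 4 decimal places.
\gamma(0) = 5.7160

For an MA(q) process X_t = eps_t + sum_i theta_i eps_{t-i} with
Var(eps_t) = sigma^2, the variance is
  gamma(0) = sigma^2 * (1 + sum_i theta_i^2).
  sum_i theta_i^2 = (-0.237)^2 + (0.295)^2 = 0.056169 + 0.087025 = 0.143194.
  gamma(0) = 5 * (1 + 0.143194) = 5 * 1.143194 = 5.71597, which rounds to 5.7160.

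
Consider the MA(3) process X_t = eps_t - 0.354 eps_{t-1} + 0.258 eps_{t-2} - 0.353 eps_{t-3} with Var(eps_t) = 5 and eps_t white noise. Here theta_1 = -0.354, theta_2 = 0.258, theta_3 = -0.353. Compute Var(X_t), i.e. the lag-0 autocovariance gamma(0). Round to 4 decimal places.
\gamma(0) = 6.5824

For an MA(q) process X_t = eps_t + sum_i theta_i eps_{t-i} with
Var(eps_t) = sigma^2, the variance is
  gamma(0) = sigma^2 * (1 + sum_i theta_i^2).
  sum_i theta_i^2 = (-0.354)^2 + (0.258)^2 + (-0.353)^2 = 0.125316 + 0.066564 + 0.124609 = 0.316489.
  gamma(0) = 5 * (1 + 0.316489) = 5 * 1.316489 = 6.582445, which rounds to 6.5824.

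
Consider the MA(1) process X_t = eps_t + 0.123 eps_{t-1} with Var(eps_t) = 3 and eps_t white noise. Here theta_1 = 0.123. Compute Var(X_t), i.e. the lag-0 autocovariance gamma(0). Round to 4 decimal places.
\gamma(0) = 3.0454

For an MA(q) process X_t = eps_t + sum_i theta_i eps_{t-i} with
Var(eps_t) = sigma^2, the variance is
  gamma(0) = sigma^2 * (1 + sum_i theta_i^2).
  sum_i theta_i^2 = (0.123)^2 = 0.015129.
  gamma(0) = 3 * (1 + 0.015129) = 3 * 1.015129 = 3.045387, which rounds to 3.0454.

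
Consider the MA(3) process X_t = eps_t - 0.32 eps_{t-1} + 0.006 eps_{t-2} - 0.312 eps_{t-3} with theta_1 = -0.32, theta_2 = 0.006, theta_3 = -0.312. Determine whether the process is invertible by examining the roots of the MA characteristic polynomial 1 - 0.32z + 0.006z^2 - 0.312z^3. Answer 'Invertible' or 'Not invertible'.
\text{Invertible}

The MA(q) characteristic polynomial is P(z) = 1 - 0.32z + 0.006z^2 - 0.312z^3.
Invertibility requires all roots to lie outside the unit circle, i.e. |z| > 1 for every root.
Degree 3: look for a simple real root z0 first, then factor out (1 - z/z0) and solve the remaining quadratic.
Testing z0 = 1.25: P(1.25) = 1 + (-0.32)(1.25) + (0.006)(1.25)^2 + (-0.312)(1.25)^3
  = 1 + (-0.4) + (0.009375) + (-0.609375) = 0.  So z_0 = 1.25 is a root, |z_0| = 1.25.
Divide out the factor (1 - 0.8 z) = (1 - z/z0) (since 1/z0 = 0.8):
  P(z) = (1 - 0.8 z)(1 + (0.48) z + (0.39) z^2)
  [check: z-coef 0.48 - (0.8) = -0.32; z^2-coef 0.39 - (0.8)(0.48) = 0.006; z^3-coef -(0.8)(0.39) = -0.312.]
Remaining roots from the quadratic factor 1 + (0.48) z + (0.39) z^2:
  Set 1 + (0.48) z + (0.39) z^2 = 0, i.e. a z^2 + b z + c = 0 with a = 0.39, b = 0.48, c = 1.
  Discriminant D = b^2 - 4ac = (0.48)^2 - 4*(0.39)*1 = 0.2304 - (1.56) = -1.3296.
  D < 0, so the roots are the complex-conjugate pair z = (-b +/- i sqrt(-D)) / (2a) = -0.6154 +/- 1.4783i.
  For a conjugate pair |z|^2 = z * conj(z) = (product of roots) = c/a = 1/(0.39) = 2.564103, so |z| = sqrt(2.564103) = 1.6013 for both roots.
Moduli of all roots: 1.2500, 1.6013, 1.6013.
All moduli strictly greater than 1? Yes.
Verdict: Invertible.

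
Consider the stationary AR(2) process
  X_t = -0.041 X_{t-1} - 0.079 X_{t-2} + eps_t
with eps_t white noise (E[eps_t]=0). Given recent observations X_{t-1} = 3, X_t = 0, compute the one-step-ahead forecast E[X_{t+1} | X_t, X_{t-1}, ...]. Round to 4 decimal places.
E[X_{t+1} \mid \mathcal F_t] = -0.2370

For an AR(p) model X_t = c + sum_i phi_i X_{t-i} + eps_t, the
one-step-ahead conditional mean is
  E[X_{t+1} | X_t, ...] = c + sum_i phi_i X_{t+1-i}.
Substitute known values:
  E[X_{t+1} | ...] = (-0.041) * (0) + (-0.079) * (3)
                   = -0.2370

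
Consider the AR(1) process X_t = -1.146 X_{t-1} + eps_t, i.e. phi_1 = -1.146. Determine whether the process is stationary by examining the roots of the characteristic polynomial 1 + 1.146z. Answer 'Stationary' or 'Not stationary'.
\text{Not stationary}

The AR(p) characteristic polynomial is P(z) = 1 + 1.146z.
Stationarity requires all roots to lie outside the unit circle, i.e. |z| > 1 for every root.
This is linear in z: 1 + (1.146) z = 0  =>  z = -1/(1.146) = -0.8726,  |z| = 0.8726.
Moduli of all roots: 0.8726.
All moduli strictly greater than 1? No.
Verdict: Not stationary.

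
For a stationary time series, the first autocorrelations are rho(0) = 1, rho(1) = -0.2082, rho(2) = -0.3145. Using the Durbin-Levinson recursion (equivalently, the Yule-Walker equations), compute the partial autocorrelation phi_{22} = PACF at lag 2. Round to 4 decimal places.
\phi_{22} = -0.3741

The PACF at lag k is phi_{kk}, the last component of the solution
to the Yule-Walker system G_k phi = r_k where
  (G_k)_{ij} = rho(|i - j|), (r_k)_i = rho(i), i,j = 1..k.
Equivalently, Durbin-Levinson gives phi_{kk} iteratively:
  phi_{11} = rho(1)
  phi_{kk} = [rho(k) - sum_{j=1..k-1} phi_{k-1,j} rho(k-j)]
            / [1 - sum_{j=1..k-1} phi_{k-1,j} rho(j)],
  phi_{k,j} = phi_{k-1,j} - phi_{kk} phi_{k-1,k-j},  j = 1..k-1.
Step k = 1:
  phi_11 = rho(1) = -0.2082.
Step k = 2:
  phi_22 = [rho(2) - phi_11 rho(1)] / [1 - phi_11 rho(1)] = [-0.3145 - (-0.2082)(-0.2082)] / [1 - (-0.2082)(-0.2082)]
         = -0.35784724 / 0.95665276 = -0.3741.
Therefore phi_{22} = -0.3741.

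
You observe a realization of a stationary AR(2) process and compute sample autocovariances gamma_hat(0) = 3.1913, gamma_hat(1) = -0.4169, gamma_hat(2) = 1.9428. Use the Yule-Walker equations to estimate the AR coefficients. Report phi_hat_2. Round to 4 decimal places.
\hat\phi_{2} = 0.6020

The Yule-Walker equations for an AR(p) process read, in matrix form,
  Gamma_p phi = r_p,   with   (Gamma_p)_{ij} = gamma(|i - j|),
                       (r_p)_i = gamma(i),   i,j = 1..p.
Substitute the sample gammas (Toeplitz matrix and right-hand side of size 2):
  Gamma_p = [[3.1913, -0.4169], [-0.4169, 3.1913]]
  r_p     = [-0.4169, 1.9428]
Written out:
  3.1913 phi_1 - 0.4169 phi_2 = -0.4169
  -0.4169 phi_1 + 3.1913 phi_2 = 1.9428
Solve by Cramer's rule:
  det = gamma(0)^2 - gamma(1)^2 = (3.1913)^2 - (-0.4169)^2 = 10.18439569 - 0.17380561 = 10.01059008
  phi_hat_1 = [gamma(1) gamma(0) - gamma(1) gamma(2)] / det = [(-0.4169)(3.1913) - (-0.4169)(1.9428)] / 10.01059008 = -0.52049965 / 10.01059008 = -0.052
  phi_hat_2 = [gamma(0) gamma(2) - gamma(1)^2] / det = [(3.1913)(1.9428) - (-0.4169)^2] / 10.01059008 = 6.02625203 / 10.01059008 = 0.602
So phi_hat = [-0.0520, 0.6020].
Therefore phi_hat_2 = 0.6020.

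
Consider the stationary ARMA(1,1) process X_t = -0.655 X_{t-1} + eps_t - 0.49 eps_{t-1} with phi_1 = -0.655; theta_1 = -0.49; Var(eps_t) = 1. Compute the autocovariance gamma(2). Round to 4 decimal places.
\gamma(2) = 1.7351

Multiply the model equation by X_{t-k} and take expectations. With theta_0 = psi_0 = 1 and psi_j the MA(infinity) weights, this gives
  gamma(k) - sum_i phi_i gamma(k-i) = c_k,
  c_k = sigma^2 * sum_{j=k..q} theta_j psi_{j-k}   (c_k = 0 for k > q),
using gamma(-m) = gamma(m).
psi-weights needed (psi_j = theta_j + sum_i phi_i psi_{j-i}):
  psi_1 = theta_1 + phi_1 = -0.49 + (-0.655) = -1.145
Right-hand sides:
  c_0 = sigma^2 (1 + theta_1 psi_1) = 1 * (1 + (-0.49)(-1.145)) = 1 * 1.56105 = 1.56105
  c_1 = sigma^2 theta_1 = 1 * (-0.49) = -0.49
  c_2 = 0
Equations for k = 0 and k = 1 (AR order 1):
  gamma(0) = phi_1 gamma(1) + c_0
  gamma(1) = phi_1 gamma(0) + c_1
Substituting the second into the first: gamma(0) (1 - phi_1^2) = c_0 + phi_1 c_1, so
  gamma(0) = (c_0 + phi_1 c_1) / (1 - phi_1^2) = (1.56105 + (-0.655)(-0.49)) / (1 - (-0.655)^2) = 1.882 / 0.570975 = 3.296116.
  gamma(1) = phi_1 gamma(0) + c_1 = (-0.655)(3.296116) + (-0.49) = -2.648956.
For k = 2 (> q): gamma(2) = phi_1 gamma(1) = (-0.655)(-2.648956) = 1.735066.
Therefore gamma(2) = 1.7351 (to 4 decimal places).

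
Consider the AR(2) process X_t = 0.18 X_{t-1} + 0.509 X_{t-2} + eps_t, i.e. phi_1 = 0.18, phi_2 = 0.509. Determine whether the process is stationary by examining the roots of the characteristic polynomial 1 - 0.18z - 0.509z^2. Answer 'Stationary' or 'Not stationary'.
\text{Stationary}

The AR(p) characteristic polynomial is P(z) = 1 - 0.18z - 0.509z^2.
Stationarity requires all roots to lie outside the unit circle, i.e. |z| > 1 for every root.
Set 1 + (-0.18) z + (-0.509) z^2 = 0, i.e. a z^2 + b z + c = 0 with a = -0.509, b = -0.18, c = 1.
Discriminant D = b^2 - 4ac = (-0.18)^2 - 4*(-0.509)*1 = 0.0324 - (-2.036) = 2.0684.
D >= 0, so the roots are real: z = (-b +/- sqrt(D)) / (2a) = (0.18 +/- 1.438193) / (-1.018).
  z_1 = (0.18 + 1.438193) / (-1.018) = -1.5896,   |z_1| = 1.5896.
  z_2 = (0.18 - 1.438193) / (-1.018) = 1.2359,   |z_2| = 1.2359.
Moduli of all roots: 1.5896, 1.2359.
All moduli strictly greater than 1? Yes.
Verdict: Stationary.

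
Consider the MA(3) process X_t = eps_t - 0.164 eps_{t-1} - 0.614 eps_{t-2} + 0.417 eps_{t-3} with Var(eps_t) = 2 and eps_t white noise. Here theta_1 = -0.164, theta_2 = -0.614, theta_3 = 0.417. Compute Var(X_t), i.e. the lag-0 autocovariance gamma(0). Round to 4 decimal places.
\gamma(0) = 3.1556

For an MA(q) process X_t = eps_t + sum_i theta_i eps_{t-i} with
Var(eps_t) = sigma^2, the variance is
  gamma(0) = sigma^2 * (1 + sum_i theta_i^2).
  sum_i theta_i^2 = (-0.164)^2 + (-0.614)^2 + (0.417)^2 = 0.026896 + 0.376996 + 0.173889 = 0.577781.
  gamma(0) = 2 * (1 + 0.577781) = 2 * 1.577781 = 3.155562, which rounds to 3.1556.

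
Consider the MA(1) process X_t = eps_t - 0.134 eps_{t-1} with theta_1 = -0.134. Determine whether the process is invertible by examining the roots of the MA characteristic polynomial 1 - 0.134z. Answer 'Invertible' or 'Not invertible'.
\text{Invertible}

The MA(q) characteristic polynomial is P(z) = 1 - 0.134z.
Invertibility requires all roots to lie outside the unit circle, i.e. |z| > 1 for every root.
This is linear in z: 1 + (-0.134) z = 0  =>  z = -1/(-0.134) = 7.462687,  |z| = 7.462687.
Moduli of all roots: 7.4627.
All moduli strictly greater than 1? Yes.
Verdict: Invertible.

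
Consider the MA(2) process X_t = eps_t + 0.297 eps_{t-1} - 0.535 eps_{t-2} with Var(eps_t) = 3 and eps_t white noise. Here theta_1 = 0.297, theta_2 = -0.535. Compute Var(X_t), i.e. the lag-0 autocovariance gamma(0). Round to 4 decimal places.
\gamma(0) = 4.1233

For an MA(q) process X_t = eps_t + sum_i theta_i eps_{t-i} with
Var(eps_t) = sigma^2, the variance is
  gamma(0) = sigma^2 * (1 + sum_i theta_i^2).
  sum_i theta_i^2 = (0.297)^2 + (-0.535)^2 = 0.088209 + 0.286225 = 0.374434.
  gamma(0) = 3 * (1 + 0.374434) = 3 * 1.374434 = 4.123302, which rounds to 4.1233.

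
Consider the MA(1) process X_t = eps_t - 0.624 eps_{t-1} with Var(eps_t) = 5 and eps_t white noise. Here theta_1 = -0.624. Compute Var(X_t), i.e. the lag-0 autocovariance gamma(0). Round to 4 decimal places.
\gamma(0) = 6.9469

For an MA(q) process X_t = eps_t + sum_i theta_i eps_{t-i} with
Var(eps_t) = sigma^2, the variance is
  gamma(0) = sigma^2 * (1 + sum_i theta_i^2).
  sum_i theta_i^2 = (-0.624)^2 = 0.389376.
  gamma(0) = 5 * (1 + 0.389376) = 5 * 1.389376 = 6.94688, which rounds to 6.9469.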